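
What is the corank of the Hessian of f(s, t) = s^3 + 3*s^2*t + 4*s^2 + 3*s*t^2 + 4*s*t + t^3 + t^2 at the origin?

1

Hessian at 0 has rank 1.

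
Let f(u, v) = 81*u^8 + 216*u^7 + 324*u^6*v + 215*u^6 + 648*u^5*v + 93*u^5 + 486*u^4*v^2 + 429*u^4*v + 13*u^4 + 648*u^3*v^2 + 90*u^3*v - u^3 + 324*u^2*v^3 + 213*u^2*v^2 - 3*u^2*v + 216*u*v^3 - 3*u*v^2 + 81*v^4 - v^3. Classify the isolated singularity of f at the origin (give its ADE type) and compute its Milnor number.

Type E6, Milnor number mu = 6.

The Hessian of f at 0 has rank 0. Corank 2; j^3 = -(u + v)^3 is a perfect cube, so E-series; the 4-jet and mu = 6 give E_6.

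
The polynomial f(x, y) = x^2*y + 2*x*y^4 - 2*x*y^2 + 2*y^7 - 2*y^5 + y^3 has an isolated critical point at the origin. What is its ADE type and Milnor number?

The Hessian of f at 0 has rank 0. Corank 2; j^3 = y*(x - y)^2 has shape L^2 M (L != M), so D-series; mu = 8 gives D_8.

Type D_8, Milnor number mu = 8.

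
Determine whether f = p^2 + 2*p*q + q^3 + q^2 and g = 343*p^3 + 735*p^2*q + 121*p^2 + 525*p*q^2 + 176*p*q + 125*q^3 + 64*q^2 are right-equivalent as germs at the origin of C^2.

Yes.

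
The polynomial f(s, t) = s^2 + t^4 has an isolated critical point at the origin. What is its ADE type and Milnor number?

The Hessian of f at 0 has rank 1. Corank 1: A-series; mu = 3 gives A_3.

Type A3, Milnor number mu = 3.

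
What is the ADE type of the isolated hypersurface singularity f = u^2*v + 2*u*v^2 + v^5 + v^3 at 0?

The Hessian of f at 0 has rank 0. Corank 2; j^3 = v*(u + v)^2 has shape L^2 M (L != M), so D-series; mu = 6 gives D_6.

D_6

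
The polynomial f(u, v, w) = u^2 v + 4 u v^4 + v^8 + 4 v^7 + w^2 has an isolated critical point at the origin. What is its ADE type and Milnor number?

Type D_{9}, Milnor number mu = 9.

The Hessian of f at 0 has rank 1. Corank 2; j^3 = u^2*v has shape L^2 M (L != M), so D-series; mu = 9 gives D_9.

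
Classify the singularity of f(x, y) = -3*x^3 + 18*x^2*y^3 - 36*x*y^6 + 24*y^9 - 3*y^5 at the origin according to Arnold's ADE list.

E_8

The Hessian of f at 0 has rank 0. Corank 2; j^3 = -3*x^3 is a perfect cube, so E-series; the 5-jet and mu = 8 give E_8.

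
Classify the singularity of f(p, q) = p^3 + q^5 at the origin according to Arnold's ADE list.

E_{8}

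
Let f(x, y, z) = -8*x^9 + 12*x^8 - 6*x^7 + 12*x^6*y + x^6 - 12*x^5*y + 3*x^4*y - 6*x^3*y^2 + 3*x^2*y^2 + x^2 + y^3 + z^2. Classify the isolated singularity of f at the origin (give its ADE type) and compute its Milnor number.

The Hessian of f at 0 has rank 2. Corank 1: A-series; mu = 2 gives A_2.

Type A2, Milnor number mu = 2.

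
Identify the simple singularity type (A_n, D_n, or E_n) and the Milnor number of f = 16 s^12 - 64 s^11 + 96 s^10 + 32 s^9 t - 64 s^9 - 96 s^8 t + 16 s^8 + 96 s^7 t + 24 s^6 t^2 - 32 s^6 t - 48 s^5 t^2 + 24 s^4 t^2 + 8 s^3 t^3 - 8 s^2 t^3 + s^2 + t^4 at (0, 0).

Type A3, Milnor number mu = 3.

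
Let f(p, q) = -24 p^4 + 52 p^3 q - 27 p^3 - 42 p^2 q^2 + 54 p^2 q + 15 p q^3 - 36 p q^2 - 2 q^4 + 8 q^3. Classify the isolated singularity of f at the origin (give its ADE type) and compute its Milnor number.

Type E_7, Milnor number mu = 7.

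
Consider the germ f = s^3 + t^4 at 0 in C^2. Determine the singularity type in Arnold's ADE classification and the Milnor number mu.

Type E_{6}, Milnor number mu = 6.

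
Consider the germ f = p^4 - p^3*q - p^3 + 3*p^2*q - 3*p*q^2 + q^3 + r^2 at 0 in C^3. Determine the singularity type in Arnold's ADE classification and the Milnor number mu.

Type E_{7}, Milnor number mu = 7.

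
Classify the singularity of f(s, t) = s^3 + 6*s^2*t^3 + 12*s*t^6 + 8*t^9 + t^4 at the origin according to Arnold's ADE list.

E_6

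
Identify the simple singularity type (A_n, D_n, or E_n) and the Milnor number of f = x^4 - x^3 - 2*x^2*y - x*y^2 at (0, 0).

Type D5, Milnor number mu = 5.

The Hessian of f at 0 has rank 0. Corank 2; j^3 = -x*(x + y)^2 has shape L^2 M (L != M), so D-series; mu = 5 gives D_5.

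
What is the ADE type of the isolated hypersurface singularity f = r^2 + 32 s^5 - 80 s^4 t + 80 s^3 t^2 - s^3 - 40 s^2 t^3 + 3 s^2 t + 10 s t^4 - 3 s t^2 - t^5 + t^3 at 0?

The Hessian of f at 0 has rank 1. Corank 2; j^3 = -(s - t)^3 is a perfect cube, so E-series; the 5-jet and mu = 8 give E_8.

E8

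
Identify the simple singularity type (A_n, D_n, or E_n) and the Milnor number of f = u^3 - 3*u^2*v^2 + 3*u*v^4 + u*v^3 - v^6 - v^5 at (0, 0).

Type E_7, Milnor number mu = 7.

The Hessian of f at 0 has rank 0. Corank 2; j^3 = u^3 is a perfect cube, so E-series; the 4-jet and mu = 7 give E_7.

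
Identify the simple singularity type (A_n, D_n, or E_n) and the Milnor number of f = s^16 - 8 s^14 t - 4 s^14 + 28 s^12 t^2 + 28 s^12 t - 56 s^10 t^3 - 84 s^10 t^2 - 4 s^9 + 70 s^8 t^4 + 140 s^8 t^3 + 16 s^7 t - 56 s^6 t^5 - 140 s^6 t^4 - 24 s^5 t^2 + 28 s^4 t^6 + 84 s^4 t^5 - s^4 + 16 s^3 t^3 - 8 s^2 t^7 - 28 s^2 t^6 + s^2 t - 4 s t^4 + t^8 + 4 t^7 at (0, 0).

Type D_{9}, Milnor number mu = 9.

The Hessian of f at 0 has rank 0. Corank 2; j^3 = s^2*t has shape L^2 M (L != M), so D-series; mu = 9 gives D_9.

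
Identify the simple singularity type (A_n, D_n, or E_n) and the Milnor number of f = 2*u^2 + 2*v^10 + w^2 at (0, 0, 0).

Type A_9, Milnor number mu = 9.

The Hessian of f at 0 is [[4, 0, 0], [0, 0, 0], [0, 0, 2]] with rank 2, so corank 1. A Groebner basis of the Jacobian ideal J(f) in C{u,v,w} is {v^9, u, w}; counting standard monomials gives mu = 9. Corank 1: A-series; mu = 9 gives A_9.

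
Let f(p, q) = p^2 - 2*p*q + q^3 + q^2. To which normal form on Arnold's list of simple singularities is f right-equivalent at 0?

A_2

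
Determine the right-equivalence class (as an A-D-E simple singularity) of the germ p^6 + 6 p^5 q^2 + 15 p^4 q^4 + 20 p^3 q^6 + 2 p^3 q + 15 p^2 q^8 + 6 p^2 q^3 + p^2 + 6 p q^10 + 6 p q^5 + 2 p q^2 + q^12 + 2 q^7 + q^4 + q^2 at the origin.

A_{1}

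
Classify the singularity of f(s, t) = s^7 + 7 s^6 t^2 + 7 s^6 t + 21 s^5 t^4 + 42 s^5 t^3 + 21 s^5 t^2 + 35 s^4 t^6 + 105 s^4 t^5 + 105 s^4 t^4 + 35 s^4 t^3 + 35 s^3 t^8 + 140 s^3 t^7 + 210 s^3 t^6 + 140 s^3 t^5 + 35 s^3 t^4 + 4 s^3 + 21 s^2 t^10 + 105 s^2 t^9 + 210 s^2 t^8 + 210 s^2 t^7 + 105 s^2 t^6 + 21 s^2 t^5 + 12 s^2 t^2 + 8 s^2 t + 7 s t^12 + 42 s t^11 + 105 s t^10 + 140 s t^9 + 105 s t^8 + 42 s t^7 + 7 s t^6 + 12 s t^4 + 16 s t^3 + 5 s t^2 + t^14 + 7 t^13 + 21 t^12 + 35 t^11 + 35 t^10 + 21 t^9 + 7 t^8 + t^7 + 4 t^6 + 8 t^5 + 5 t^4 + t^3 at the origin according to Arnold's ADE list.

D_8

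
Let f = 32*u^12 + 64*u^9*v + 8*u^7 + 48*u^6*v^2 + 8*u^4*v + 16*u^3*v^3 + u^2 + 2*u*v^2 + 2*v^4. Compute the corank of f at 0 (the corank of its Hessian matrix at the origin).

Hessian at 0 has rank 1.

1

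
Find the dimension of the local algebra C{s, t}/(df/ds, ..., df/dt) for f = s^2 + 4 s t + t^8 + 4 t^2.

7

The Hessian of f at 0 has rank 1. Corank 1: A-series; mu = 7 gives A_7.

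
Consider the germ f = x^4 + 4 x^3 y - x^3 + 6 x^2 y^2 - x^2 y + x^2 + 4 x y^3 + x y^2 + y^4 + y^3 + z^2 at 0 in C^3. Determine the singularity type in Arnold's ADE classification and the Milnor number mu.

Type A_{2}, Milnor number mu = 2.

The Hessian of f at 0 has rank 2. Corank 1: A-series; mu = 2 gives A_2.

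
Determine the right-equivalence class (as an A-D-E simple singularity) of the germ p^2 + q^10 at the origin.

The Hessian of f at 0 has rank 1. Corank 1: A-series; mu = 9 gives A_9.

A_{9}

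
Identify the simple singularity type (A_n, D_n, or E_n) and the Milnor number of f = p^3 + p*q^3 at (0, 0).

The Hessian of f at 0 has rank 0. Corank 2; j^3 = p^3 is a perfect cube, so E-series; the 4-jet and mu = 7 give E_7.

Type E_7, Milnor number mu = 7.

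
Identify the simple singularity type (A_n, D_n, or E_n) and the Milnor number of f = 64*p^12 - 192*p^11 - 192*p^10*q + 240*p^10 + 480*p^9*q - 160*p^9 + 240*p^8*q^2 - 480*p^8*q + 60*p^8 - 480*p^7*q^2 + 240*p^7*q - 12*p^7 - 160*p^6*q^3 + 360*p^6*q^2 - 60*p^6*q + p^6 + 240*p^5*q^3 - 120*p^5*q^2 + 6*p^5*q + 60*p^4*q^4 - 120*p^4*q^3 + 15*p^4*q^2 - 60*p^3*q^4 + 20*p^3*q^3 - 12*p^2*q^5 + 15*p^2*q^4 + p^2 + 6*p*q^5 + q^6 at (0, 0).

Type A_{5}, Milnor number mu = 5.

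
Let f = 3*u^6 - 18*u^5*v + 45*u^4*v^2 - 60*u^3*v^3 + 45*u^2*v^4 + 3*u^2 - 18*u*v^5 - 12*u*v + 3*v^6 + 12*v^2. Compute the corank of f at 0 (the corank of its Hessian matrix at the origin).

1

Hessian at 0 has rank 1.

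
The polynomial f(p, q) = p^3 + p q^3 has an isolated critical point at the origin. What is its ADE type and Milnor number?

Type E_{7}, Milnor number mu = 7.

The Hessian of f at 0 has rank 0. Corank 2; j^3 = p^3 is a perfect cube, so E-series; the 4-jet and mu = 7 give E_7.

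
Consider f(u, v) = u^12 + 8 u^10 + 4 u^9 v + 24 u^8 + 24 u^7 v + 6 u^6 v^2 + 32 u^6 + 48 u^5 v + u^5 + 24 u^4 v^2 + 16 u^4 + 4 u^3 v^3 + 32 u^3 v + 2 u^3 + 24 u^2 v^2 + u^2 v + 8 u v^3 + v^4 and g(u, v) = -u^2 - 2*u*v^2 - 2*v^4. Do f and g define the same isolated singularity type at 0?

No.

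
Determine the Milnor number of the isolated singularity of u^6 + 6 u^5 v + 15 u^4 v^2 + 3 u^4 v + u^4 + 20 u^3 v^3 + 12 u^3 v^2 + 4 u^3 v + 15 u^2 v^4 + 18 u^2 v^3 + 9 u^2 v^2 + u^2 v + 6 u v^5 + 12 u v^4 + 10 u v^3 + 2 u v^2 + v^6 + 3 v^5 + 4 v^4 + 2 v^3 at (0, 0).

4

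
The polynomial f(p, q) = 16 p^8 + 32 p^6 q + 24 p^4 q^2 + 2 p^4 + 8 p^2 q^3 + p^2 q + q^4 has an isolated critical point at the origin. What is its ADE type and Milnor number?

The Hessian of f at 0 has rank 0. Corank 2; j^3 = p^2*q has shape L^2 M (L != M), so D-series; mu = 5 gives D_5.

Type D_{5}, Milnor number mu = 5.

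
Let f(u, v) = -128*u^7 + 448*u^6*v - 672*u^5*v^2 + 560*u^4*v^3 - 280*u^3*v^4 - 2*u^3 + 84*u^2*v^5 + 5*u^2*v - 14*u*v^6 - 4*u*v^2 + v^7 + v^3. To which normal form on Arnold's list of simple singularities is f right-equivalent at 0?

D_{8}

The Hessian of f at 0 is [[0, 0], [0, 0]] with rank 0, so corank 2. A Groebner basis of the Jacobian ideal J(f) in C{u,v} is {-u*v/14 + v^6 + v^2/14, u*v^2 - v^3, u^2 - 3*u*v/2 + v^2/2}; counting standard monomials gives mu = 8. Corank 2; j^3 = -(u - v)^2*(2*u - v) has shape L^2 M (L != M), so D-series; mu = 8 gives D_8.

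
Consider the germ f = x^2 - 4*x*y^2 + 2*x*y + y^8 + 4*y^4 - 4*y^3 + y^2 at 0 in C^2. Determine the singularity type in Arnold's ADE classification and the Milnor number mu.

The Hessian of f at 0 has rank 1. Corank 1: A-series; mu = 7 gives A_7.

Type A_{7}, Milnor number mu = 7.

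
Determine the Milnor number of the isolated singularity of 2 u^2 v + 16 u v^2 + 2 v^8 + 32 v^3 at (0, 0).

The Hessian of f at 0 is [[0, 0], [0, 0]] with rank 0, so corank 2. A Groebner basis of the Jacobian ideal J(f) in C{u,v} is {u^2/8 + v^7 - 2*v^2, u^3 + 64*v^3, u*v + 4*v^2}; counting standard monomials gives mu = 9. Corank 2; j^3 = 2*v*(u + 4*v)^2 has shape L^2 M (L != M), so D-series; mu = 9 gives D_9.

9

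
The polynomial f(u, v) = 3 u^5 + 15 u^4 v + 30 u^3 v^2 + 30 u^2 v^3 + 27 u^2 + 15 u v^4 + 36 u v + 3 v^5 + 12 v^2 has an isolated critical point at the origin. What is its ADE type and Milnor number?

Type A_4, Milnor number mu = 4.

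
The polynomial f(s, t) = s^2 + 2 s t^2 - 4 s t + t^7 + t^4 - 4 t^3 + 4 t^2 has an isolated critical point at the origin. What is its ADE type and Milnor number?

Type A_6, Milnor number mu = 6.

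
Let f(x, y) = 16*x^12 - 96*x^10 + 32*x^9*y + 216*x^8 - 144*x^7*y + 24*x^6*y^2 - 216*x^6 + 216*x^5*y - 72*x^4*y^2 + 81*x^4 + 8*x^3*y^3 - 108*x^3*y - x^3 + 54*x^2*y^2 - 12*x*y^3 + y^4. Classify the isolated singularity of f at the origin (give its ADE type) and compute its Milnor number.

The Hessian of f at 0 is [[0, 0], [0, 0]] with rank 0, so corank 2. A Groebner basis of the Jacobian ideal J(f) in C{x,y} is {y^4, x*y^2 - y^3/9, x^2}; counting standard monomials gives mu = 6. Corank 2; j^3 = -x^3 is a perfect cube, so E-series; the 4-jet and mu = 6 give E_6.

Type E6, Milnor number mu = 6.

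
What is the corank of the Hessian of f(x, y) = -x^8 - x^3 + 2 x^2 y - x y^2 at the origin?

The Hessian at 0 is [[0, 0], [0, 0]] of rank 0; hence corank 2.

2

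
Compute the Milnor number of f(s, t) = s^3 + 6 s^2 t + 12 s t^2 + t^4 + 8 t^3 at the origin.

6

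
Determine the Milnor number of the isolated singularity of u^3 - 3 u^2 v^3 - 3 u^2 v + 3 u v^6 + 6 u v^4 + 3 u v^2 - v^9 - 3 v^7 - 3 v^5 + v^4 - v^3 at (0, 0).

6

The Hessian of f at 0 has rank 0. Corank 2; j^3 = (u - v)^3 is a perfect cube, so E-series; the 4-jet and mu = 6 give E_6.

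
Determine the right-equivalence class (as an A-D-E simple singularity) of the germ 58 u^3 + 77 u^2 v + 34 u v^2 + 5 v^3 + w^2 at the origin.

The Hessian of f at 0 has rank 1. Corank 2; j^3 = (2*u + v)*(29*u^2 + 24*u*v + 5*v^2) splits into three distinct lines over C (the quadratic factor has nonzero discriminant), so D_4.

D_{4}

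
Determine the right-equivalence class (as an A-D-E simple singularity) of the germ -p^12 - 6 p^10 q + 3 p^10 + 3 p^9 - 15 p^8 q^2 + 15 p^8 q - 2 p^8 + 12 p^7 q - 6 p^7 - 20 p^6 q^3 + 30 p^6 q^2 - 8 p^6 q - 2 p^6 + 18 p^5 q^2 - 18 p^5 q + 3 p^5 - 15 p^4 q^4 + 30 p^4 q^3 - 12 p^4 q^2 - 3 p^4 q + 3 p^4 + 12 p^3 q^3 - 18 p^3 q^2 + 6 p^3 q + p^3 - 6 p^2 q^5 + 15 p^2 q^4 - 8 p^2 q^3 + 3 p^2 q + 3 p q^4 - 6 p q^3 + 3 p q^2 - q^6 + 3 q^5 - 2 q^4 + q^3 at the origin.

The Hessian of f at 0 has rank 0. Corank 2; j^3 = (p + q)^3 is a perfect cube, so E-series; the 4-jet and mu = 6 give E_6.

E_{6}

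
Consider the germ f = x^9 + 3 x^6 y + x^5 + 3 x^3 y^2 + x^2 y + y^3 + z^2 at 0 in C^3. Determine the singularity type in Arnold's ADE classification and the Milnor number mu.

The Hessian of f at 0 has rank 1. Corank 2; j^3 = y*(x^2 + y^2) splits into three distinct lines over C (the quadratic factor has nonzero discriminant), so D_4.

Type D_4, Milnor number mu = 4.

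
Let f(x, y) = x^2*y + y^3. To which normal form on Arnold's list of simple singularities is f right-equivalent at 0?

D_{4}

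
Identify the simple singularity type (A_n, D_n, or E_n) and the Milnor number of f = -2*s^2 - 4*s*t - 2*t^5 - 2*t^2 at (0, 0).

The Hessian of f at 0 has rank 1. Corank 1: A-series; mu = 4 gives A_4.

Type A4, Milnor number mu = 4.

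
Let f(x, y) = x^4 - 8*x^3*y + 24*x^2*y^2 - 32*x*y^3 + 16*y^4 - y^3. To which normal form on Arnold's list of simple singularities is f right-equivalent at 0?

E_{6}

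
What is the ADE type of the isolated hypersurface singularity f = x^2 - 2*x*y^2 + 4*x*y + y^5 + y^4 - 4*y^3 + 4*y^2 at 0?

The Hessian of f at 0 is [[2, 4], [4, 8]] with rank 1, so corank 1. A Groebner basis of the Jacobian ideal J(f) in C{x,y} is {x^2 + 4*x*y + 4*x + 8*y, -x + y^2 - 2*y}; counting standard monomials gives mu = 4. Corank 1: A-series; mu = 4 gives A_4.

A4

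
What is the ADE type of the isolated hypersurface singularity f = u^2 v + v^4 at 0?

D_5

The Hessian of f at 0 has rank 0. Corank 2; j^3 = u^2*v has shape L^2 M (L != M), so D-series; mu = 5 gives D_5.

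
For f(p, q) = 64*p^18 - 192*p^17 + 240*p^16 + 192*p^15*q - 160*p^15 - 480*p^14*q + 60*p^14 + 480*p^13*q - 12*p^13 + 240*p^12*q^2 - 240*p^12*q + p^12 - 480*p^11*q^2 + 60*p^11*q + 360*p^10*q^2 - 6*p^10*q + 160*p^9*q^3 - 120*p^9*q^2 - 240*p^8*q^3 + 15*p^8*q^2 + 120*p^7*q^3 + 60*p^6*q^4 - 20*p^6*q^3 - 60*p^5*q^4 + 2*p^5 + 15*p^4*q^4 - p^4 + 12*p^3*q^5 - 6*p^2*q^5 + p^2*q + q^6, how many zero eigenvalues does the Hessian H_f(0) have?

The Hessian at 0 is [[0, 0], [0, 0]] of rank 0; hence corank 2.

2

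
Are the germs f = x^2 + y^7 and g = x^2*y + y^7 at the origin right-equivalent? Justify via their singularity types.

No.

The Hessian of f at 0 has rank 1. Corank 1: A-series; mu = 6 gives A_6. The Hessian of g at 0 has rank 0. Corank 2; j^3 = x^2*y has shape L^2 M (L != M), so D-series; mu = 8 gives D_8. f is A_6 but g is D_8, hence not right-equivalent.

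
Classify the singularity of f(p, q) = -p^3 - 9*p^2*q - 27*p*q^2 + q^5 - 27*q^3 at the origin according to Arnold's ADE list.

E_8

The Hessian of f at 0 has rank 0. Corank 2; j^3 = -(p + 3*q)^3 is a perfect cube, so E-series; the 5-jet and mu = 8 give E_8.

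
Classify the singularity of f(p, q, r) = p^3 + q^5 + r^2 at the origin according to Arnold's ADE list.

E8

The Hessian of f at 0 is [[0, 0, 0], [0, 0, 0], [0, 0, 2]] with rank 1, so corank 2. A Groebner basis of the Jacobian ideal J(f) in C{p,q,r} is {q^4, p^2, r}; counting standard monomials gives mu = 8. Corank 2; j^3 = p^3 is a perfect cube, so E-series; the 5-jet and mu = 8 give E_8.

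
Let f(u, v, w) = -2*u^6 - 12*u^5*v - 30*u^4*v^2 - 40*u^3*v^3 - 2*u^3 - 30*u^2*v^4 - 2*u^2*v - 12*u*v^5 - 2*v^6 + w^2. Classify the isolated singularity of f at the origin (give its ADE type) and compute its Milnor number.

Type D_7, Milnor number mu = 7.

The Hessian of f at 0 is [[0, 0, 0], [0, 0, 0], [0, 0, 2]] with rank 1, so corank 2. A Groebner basis of the Jacobian ideal J(f) in C{u,v,w} is {-u*v/6 + v^5, u*v^2, u^2 + u*v, w}; counting standard monomials gives mu = 7. Corank 2; j^3 = -2*u^2*(u + v) has shape L^2 M (L != M), so D-series; mu = 7 gives D_7.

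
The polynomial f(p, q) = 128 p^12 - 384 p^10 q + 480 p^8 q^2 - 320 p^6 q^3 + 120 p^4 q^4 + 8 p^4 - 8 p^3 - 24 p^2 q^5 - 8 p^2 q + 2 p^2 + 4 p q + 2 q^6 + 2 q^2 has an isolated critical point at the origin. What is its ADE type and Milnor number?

The Hessian of f at 0 is [[4, 4], [4, 4]] with rank 1, so corank 1. A Groebner basis of the Jacobian ideal J(f) in C{p,q} is {p*q^2 + 3*p*q/2 + p/4 + q^2 + q/4, -5*p*q/2 - p/2 + q^3 - 3*q^2/2 - q/2, p^2 - p/2 - q/2}; counting standard monomials gives mu = 5. Corank 1: A-series; mu = 5 gives A_5.

Type A5, Milnor number mu = 5.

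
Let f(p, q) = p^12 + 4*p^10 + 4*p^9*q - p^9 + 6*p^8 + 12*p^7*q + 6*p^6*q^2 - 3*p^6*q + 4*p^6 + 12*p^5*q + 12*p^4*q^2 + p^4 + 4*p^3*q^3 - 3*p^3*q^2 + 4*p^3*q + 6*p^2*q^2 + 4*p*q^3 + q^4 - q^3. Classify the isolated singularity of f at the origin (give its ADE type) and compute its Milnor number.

The Hessian of f at 0 is [[0, 0], [0, 0]] with rank 0, so corank 2. A Groebner basis of the Jacobian ideal J(f) in C{p,q} is {p^3 + 3*p^2*q, q^2}; counting standard monomials gives mu = 6. Corank 2; j^3 = -q^3 is a perfect cube, so E-series; the 4-jet and mu = 6 give E_6.

Type E_6, Milnor number mu = 6.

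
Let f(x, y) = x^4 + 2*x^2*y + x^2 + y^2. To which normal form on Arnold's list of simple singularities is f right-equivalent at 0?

A1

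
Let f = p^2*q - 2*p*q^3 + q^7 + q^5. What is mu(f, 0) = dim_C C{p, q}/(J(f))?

8

The Hessian of f at 0 has rank 0. Corank 2; j^3 = p^2*q has shape L^2 M (L != M), so D-series; mu = 8 gives D_8.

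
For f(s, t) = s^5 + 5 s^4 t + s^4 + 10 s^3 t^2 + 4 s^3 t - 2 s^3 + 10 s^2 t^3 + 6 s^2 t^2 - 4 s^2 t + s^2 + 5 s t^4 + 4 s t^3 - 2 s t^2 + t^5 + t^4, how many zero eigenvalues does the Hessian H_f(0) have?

The Hessian at 0 is [[2, 0], [0, 0]] of rank 1; hence corank 1.

1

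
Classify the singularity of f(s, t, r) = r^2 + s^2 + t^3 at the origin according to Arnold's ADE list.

A_2

The Hessian of f at 0 has rank 2. Corank 1: A-series; mu = 2 gives A_2.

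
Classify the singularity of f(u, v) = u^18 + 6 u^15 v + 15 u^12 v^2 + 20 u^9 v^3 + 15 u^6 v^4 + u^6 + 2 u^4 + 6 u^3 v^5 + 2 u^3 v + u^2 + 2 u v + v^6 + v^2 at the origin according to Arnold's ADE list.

A_5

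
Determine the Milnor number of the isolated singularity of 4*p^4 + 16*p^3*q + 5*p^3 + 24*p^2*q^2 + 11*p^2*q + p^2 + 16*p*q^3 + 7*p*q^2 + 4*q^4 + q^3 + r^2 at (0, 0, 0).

2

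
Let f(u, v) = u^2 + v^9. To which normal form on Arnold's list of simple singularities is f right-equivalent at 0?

A_8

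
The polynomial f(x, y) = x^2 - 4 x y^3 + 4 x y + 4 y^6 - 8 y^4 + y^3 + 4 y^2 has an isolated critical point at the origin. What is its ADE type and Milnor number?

Type A2, Milnor number mu = 2.

The Hessian of f at 0 has rank 1. Corank 1: A-series; mu = 2 gives A_2.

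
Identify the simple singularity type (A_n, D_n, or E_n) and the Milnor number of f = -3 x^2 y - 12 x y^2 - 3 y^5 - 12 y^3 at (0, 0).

The Hessian of f at 0 has rank 0. Corank 2; j^3 = -3*y*(x + 2*y)^2 has shape L^2 M (L != M), so D-series; mu = 6 gives D_6.

Type D_6, Milnor number mu = 6.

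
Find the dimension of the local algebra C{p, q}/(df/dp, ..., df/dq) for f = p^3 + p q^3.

The Hessian of f at 0 has rank 0. Corank 2; j^3 = p^3 is a perfect cube, so E-series; the 4-jet and mu = 7 give E_7.

7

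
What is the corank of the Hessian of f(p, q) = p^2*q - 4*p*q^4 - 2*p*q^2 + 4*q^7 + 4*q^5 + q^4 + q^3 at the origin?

2

Hessian at 0 has rank 0.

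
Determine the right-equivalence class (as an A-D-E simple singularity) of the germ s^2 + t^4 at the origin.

A_3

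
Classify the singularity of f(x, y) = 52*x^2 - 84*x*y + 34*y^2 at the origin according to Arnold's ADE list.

The Hessian of f at 0 has rank 2. Corank 0: nondegenerate Morse point, so A_1.

A_1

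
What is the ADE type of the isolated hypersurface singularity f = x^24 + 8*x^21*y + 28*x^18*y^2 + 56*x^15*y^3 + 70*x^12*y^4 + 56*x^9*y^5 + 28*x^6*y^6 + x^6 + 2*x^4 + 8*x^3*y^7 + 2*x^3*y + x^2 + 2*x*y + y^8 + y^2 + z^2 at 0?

A_{7}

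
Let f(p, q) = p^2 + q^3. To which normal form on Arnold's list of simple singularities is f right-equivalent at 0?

The Hessian of f at 0 has rank 1. Corank 1: A-series; mu = 2 gives A_2.

A_{2}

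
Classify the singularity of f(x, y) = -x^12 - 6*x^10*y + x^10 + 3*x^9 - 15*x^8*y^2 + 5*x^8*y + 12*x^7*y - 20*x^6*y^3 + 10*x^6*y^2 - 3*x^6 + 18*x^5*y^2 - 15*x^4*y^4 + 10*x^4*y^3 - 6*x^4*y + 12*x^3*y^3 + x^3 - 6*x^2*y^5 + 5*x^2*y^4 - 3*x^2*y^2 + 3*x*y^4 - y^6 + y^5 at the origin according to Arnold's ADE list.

The Hessian of f at 0 has rank 0. Corank 2; j^3 = x^3 is a perfect cube, so E-series; the 5-jet and mu = 8 give E_8.

E8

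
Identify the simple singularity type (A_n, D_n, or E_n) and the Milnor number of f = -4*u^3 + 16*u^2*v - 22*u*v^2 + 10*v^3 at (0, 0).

Type D4, Milnor number mu = 4.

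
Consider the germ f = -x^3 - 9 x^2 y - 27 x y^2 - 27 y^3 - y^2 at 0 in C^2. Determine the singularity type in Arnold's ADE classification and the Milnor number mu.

Type A_{2}, Milnor number mu = 2.

The Hessian of f at 0 is [[0, 0], [0, -2]] with rank 1, so corank 1. A Groebner basis of the Jacobian ideal J(f) in C{x,y} is {x^2, y}; counting standard monomials gives mu = 2. Corank 1: A-series; mu = 2 gives A_2.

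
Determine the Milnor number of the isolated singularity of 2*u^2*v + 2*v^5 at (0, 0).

The Hessian of f at 0 has rank 0. Corank 2; j^3 = 2*u^2*v has shape L^2 M (L != M), so D-series; mu = 6 gives D_6.

6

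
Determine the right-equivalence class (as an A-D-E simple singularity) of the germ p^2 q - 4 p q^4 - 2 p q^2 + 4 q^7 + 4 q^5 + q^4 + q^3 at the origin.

D5

The Hessian of f at 0 has rank 0. Corank 2; j^3 = q*(p - q)^2 has shape L^2 M (L != M), so D-series; mu = 5 gives D_5.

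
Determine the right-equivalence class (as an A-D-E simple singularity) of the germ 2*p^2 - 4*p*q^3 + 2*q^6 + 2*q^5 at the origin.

The Hessian of f at 0 is [[4, 0], [0, 0]] with rank 1, so corank 1. A Groebner basis of the Jacobian ideal J(f) in C{p,q} is {-p + q^3, p^2, p*q}; counting standard monomials gives mu = 4. Corank 1: A-series; mu = 4 gives A_4.

A_{4}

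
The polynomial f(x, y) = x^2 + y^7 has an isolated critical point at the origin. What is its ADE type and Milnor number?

The Hessian of f at 0 has rank 1. Corank 1: A-series; mu = 6 gives A_6.

Type A_{6}, Milnor number mu = 6.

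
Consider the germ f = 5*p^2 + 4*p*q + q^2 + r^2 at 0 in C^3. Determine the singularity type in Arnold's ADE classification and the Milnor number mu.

Type A_1, Milnor number mu = 1.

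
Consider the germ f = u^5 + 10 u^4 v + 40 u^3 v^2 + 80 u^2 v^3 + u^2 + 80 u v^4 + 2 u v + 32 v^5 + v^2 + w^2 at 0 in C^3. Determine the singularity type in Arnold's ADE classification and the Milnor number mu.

The Hessian of f at 0 is [[2, 2, 0], [2, 2, 0], [0, 0, 2]] with rank 2, so corank 1. A Groebner basis of the Jacobian ideal J(f) in C{u,v,w} is {v^4, u + v, w}; counting standard monomials gives mu = 4. Corank 1: A-series; mu = 4 gives A_4.

Type A_4, Milnor number mu = 4.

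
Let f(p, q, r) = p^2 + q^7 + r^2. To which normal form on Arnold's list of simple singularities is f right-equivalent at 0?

A_{6}

The Hessian of f at 0 has rank 2. Corank 1: A-series; mu = 6 gives A_6.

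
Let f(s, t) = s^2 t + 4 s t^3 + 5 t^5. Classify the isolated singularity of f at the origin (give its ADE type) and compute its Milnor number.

Type D_6, Milnor number mu = 6.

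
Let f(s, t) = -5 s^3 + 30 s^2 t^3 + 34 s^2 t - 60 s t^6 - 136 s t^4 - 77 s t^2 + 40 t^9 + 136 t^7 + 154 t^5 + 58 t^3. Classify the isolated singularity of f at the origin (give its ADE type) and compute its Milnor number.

Type D4, Milnor number mu = 4.

The Hessian of f at 0 has rank 0. Corank 2; j^3 = -(s - 2*t)*(5*s^2 - 24*s*t + 29*t^2) splits into three distinct lines over C (the quadratic factor has nonzero discriminant), so D_4.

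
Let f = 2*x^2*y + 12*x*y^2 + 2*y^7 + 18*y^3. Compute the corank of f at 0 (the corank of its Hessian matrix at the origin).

2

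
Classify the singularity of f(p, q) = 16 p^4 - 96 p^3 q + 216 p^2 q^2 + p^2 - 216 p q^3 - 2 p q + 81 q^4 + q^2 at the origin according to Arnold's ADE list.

The Hessian of f at 0 is [[2, -2], [-2, 2]] with rank 1, so corank 1. A Groebner basis of the Jacobian ideal J(f) in C{p,q} is {q^3, p - q}; counting standard monomials gives mu = 3. Corank 1: A-series; mu = 3 gives A_3.

A_{3}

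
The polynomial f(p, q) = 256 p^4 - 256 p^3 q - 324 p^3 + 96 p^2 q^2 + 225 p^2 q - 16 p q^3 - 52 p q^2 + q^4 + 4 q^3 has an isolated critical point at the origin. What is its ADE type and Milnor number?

Type D_{5}, Milnor number mu = 5.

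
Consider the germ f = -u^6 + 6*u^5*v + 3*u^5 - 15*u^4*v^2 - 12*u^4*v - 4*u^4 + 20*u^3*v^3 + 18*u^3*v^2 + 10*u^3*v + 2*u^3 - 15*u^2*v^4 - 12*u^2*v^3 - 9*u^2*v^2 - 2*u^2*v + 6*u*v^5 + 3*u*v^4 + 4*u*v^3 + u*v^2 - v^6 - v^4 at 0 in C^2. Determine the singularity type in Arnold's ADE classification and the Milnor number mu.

Type D_4, Milnor number mu = 4.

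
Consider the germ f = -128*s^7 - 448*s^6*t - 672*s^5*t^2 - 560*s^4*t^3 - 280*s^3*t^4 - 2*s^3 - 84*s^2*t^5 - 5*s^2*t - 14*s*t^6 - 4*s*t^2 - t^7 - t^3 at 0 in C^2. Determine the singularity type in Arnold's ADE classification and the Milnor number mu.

Type D_{8}, Milnor number mu = 8.

The Hessian of f at 0 has rank 0. Corank 2; j^3 = -(s + t)^2*(2*s + t) has shape L^2 M (L != M), so D-series; mu = 8 gives D_8.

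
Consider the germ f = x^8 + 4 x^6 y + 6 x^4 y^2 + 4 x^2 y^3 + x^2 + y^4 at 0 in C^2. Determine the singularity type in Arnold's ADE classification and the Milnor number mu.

Type A3, Milnor number mu = 3.

The Hessian of f at 0 is [[2, 0], [0, 0]] with rank 1, so corank 1. A Groebner basis of the Jacobian ideal J(f) in C{x,y} is {y^3, x}; counting standard monomials gives mu = 3. Corank 1: A-series; mu = 3 gives A_3.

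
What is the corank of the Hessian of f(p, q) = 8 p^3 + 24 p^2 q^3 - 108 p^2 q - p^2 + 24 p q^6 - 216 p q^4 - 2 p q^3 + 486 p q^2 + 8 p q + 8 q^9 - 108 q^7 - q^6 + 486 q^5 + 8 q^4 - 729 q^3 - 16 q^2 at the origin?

1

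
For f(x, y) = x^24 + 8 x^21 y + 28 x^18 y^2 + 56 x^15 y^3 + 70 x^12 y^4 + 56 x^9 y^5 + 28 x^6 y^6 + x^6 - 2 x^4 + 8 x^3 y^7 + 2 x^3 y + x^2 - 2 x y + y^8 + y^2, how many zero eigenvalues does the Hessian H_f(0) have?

1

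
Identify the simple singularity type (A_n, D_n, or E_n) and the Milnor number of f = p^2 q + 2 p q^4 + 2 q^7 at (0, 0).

Type D_{8}, Milnor number mu = 8.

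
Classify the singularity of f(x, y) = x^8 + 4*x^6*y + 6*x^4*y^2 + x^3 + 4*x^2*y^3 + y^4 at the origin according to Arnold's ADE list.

E_6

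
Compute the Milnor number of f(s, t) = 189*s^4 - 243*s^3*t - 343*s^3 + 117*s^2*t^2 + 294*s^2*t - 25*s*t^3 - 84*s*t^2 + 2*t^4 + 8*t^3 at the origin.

The Hessian of f at 0 has rank 0. Corank 2; j^3 = -(7*s - 2*t)^3 is a perfect cube, so E-series; the 4-jet and mu = 7 give E_7.

7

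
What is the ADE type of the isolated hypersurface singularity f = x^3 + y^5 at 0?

E_8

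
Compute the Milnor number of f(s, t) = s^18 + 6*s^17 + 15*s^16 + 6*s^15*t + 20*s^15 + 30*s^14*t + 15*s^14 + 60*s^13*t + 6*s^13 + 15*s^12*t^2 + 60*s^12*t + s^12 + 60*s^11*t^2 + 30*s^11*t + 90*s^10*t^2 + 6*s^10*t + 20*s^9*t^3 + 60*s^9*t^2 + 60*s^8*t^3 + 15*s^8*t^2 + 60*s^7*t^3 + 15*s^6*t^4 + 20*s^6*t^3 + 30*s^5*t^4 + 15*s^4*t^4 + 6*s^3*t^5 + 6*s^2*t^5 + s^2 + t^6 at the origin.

5

The Hessian of f at 0 is [[2, 0], [0, 0]] with rank 1, so corank 1. A Groebner basis of the Jacobian ideal J(f) in C{s,t} is {t^5, s}; counting standard monomials gives mu = 5. Corank 1: A-series; mu = 5 gives A_5.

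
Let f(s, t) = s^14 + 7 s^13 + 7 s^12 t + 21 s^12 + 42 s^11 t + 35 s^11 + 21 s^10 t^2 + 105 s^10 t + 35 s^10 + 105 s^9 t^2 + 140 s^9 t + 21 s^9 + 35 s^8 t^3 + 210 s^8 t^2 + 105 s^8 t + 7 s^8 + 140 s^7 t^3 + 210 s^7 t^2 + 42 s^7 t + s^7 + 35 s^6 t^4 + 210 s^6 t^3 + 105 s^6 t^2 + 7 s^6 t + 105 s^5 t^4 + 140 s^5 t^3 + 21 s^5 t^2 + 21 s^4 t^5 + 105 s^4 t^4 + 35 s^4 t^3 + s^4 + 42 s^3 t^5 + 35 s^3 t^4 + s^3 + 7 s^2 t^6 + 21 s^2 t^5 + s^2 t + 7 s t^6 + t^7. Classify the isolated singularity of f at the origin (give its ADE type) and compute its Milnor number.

Type D8, Milnor number mu = 8.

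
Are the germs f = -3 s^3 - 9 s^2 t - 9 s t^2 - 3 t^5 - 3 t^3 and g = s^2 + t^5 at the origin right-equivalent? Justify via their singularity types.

No.

The Hessian of f at 0 has rank 0. Corank 2; j^3 = -3*(s + t)^3 is a perfect cube, so E-series; the 5-jet and mu = 8 give E_8. The Hessian of g at 0 has rank 1. Corank 1: A-series; mu = 4 gives A_4. f is E_8 but g is A_4, hence not right-equivalent.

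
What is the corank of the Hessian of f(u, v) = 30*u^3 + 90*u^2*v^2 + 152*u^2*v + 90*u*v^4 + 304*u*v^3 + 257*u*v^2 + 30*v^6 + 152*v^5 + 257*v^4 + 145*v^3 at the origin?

2

The Hessian at 0 is [[0, 0], [0, 0]] of rank 0; hence corank 2.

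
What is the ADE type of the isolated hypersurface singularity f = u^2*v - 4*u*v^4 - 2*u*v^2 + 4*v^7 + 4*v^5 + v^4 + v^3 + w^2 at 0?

The Hessian of f at 0 is [[0, 0, 0], [0, 0, 0], [0, 0, 2]] with rank 1, so corank 2. A Groebner basis of the Jacobian ideal J(f) in C{u,v,w} is {u^3 + u^2/4 - v^2/4, u^2/4 + v^3 - v^2/4, u*v - v^2, w}; counting standard monomials gives mu = 5. Corank 2; j^3 = v*(u - v)^2 has shape L^2 M (L != M), so D-series; mu = 5 gives D_5.

D_{5}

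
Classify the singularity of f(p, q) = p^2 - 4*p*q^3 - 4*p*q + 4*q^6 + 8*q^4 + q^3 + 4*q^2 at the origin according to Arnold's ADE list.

A_{2}

The Hessian of f at 0 is [[2, -4], [-4, 8]] with rank 1, so corank 1. A Groebner basis of the Jacobian ideal J(f) in C{p,q} is {q^2, p - 2*q}; counting standard monomials gives mu = 2. Corank 1: A-series; mu = 2 gives A_2.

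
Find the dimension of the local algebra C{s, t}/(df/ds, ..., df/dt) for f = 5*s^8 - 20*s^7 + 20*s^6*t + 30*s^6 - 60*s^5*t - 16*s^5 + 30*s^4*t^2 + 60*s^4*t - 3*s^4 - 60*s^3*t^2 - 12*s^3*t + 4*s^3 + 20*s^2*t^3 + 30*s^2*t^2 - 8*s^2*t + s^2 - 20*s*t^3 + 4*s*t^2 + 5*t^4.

3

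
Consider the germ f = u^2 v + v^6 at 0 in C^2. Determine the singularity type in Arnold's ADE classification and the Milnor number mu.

Type D_7, Milnor number mu = 7.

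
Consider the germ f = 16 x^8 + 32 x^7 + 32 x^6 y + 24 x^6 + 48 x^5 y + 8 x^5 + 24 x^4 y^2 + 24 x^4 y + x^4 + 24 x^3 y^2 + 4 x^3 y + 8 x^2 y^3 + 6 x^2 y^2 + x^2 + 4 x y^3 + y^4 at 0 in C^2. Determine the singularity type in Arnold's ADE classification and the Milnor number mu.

The Hessian of f at 0 has rank 1. Corank 1: A-series; mu = 3 gives A_3.

Type A_{3}, Milnor number mu = 3.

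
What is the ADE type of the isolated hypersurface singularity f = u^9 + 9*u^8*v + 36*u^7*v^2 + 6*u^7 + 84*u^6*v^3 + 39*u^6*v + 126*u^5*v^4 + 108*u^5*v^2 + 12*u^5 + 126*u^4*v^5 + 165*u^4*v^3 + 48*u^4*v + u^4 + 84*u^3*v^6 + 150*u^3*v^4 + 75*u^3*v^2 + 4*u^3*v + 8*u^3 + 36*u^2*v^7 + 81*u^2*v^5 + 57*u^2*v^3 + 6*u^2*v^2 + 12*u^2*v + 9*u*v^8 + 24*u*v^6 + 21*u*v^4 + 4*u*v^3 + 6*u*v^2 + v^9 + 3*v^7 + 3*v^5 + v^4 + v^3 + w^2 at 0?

The Hessian of f at 0 has rank 1. Corank 2; j^3 = (2*u + v)^3 is a perfect cube, so E-series; the 4-jet and mu = 6 give E_6.

E6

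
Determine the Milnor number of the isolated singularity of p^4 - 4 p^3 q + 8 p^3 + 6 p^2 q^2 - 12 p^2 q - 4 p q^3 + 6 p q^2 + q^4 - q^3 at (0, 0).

The Hessian of f at 0 is [[0, 0], [0, 0]] with rank 0, so corank 2. A Groebner basis of the Jacobian ideal J(f) in C{p,q} is {q^4, p*q^2 - 2*q^3/3, p^2 - p*q + q^2/4}; counting standard monomials gives mu = 6. Corank 2; j^3 = (2*p - q)^3 is a perfect cube, so E-series; the 4-jet and mu = 6 give E_6.

6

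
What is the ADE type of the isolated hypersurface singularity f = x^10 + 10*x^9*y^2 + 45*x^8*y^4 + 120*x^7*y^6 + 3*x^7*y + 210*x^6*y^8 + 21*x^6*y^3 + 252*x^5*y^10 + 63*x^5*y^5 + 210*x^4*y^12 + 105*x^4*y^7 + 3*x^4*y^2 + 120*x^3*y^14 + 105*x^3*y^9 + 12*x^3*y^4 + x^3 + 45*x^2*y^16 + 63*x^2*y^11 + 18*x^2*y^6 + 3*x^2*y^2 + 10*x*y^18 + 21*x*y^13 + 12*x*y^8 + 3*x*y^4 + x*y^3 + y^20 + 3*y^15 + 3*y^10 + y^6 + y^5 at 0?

E_7

The Hessian of f at 0 is [[0, 0], [0, 0]] with rank 0, so corank 2. A Groebner basis of the Jacobian ideal J(f) in C{x,y} is {-x^2 + y^4 - y^3/3, x^3, x^2*y + x^2/3 + y^3/9, x^2 + x*y^2 + y^3/3}; counting standard monomials gives mu = 7. Corank 2; j^3 = x^3 is a perfect cube, so E-series; the 4-jet and mu = 7 give E_7.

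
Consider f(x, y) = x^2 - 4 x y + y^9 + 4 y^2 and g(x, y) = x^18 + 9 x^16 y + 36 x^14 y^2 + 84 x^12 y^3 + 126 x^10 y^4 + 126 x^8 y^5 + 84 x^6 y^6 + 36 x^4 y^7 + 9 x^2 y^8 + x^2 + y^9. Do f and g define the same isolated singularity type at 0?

Yes.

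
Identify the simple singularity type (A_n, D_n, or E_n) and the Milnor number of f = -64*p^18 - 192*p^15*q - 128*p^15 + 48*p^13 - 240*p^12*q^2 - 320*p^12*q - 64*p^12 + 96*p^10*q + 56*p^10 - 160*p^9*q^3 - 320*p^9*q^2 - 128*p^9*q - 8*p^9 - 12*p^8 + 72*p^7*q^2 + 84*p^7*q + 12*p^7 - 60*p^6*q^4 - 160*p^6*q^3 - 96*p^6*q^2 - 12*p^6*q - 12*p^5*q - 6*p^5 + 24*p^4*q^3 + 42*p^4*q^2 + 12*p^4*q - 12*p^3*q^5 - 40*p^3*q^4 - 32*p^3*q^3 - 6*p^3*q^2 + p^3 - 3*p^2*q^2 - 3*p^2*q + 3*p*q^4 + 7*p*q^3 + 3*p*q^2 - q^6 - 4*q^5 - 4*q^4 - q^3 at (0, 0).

Type E7, Milnor number mu = 7.

The Hessian of f at 0 is [[0, 0], [0, 0]] with rank 0, so corank 2. A Groebner basis of the Jacobian ideal J(f) in C{p,q} is {-p^2 + 2*p*q + q^4 - q^3/3 - q^2, p^3 - 2*p^2 + 4*p*q - 5*q^3/3 - 2*q^2, p^2*q - 5*p^2/3 + 10*p*q/3 - 14*q^3/9 - 5*q^2/3, -p^2 + p*q^2 + 2*p*q - 4*q^3/3 - q^2}; counting standard monomials gives mu = 7. Corank 2; j^3 = (p - q)^3 is a perfect cube, so E-series; the 4-jet and mu = 7 give E_7.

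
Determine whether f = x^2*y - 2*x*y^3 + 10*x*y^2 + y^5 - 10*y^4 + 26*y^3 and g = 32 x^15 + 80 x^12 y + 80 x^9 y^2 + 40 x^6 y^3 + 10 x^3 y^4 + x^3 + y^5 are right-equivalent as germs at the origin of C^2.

The Hessian of f at 0 is [[0, 0], [0, 0]] with rank 0, so corank 2. A Groebner basis of the Jacobian ideal J(f) in C{x,y} is {y^3, x^2 - 22*y^2, x*y + 5*y^2}; counting standard monomials gives mu = 4. Corank 2; j^3 = y*(x^2 + 10*x*y + 26*y^2) splits into three distinct lines over C (the quadratic factor has nonzero discriminant), so D_4. The Hessian of g at 0 is [[0, 0], [0, 0]] with rank 0, so corank 2. A Groebner basis of the Jacobian ideal J(g) in C{x,y} is {y^4, x^2}; counting standard monomials gives mu = 8. Corank 2; j^3 = x^3 is a perfect cube, so E-series; the 5-jet and mu = 8 give E_8. f is D_4 but g is E_8, hence not right-equivalent.

No.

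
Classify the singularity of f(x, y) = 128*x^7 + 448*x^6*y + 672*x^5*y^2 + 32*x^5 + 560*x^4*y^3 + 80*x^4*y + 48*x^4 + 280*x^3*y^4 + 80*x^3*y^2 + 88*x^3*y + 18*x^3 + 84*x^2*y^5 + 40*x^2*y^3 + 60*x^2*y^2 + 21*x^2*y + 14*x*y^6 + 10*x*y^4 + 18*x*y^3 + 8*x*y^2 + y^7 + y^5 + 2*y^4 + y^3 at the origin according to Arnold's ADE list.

D_8

The Hessian of f at 0 is [[0, 0], [0, 0]] with rank 0, so corank 2. A Groebner basis of the Jacobian ideal J(f) in C{x,y} is {-84321*x^2/370 + x*y^3 - 10611*x*y^2/370 - 131139*x*y/740 - 7767*y^3/740 - 135*y^2/4, 100602*x^2/185 + 13797*x*y^2/185 + 78489*x*y/185 + y^4 + 5022*y^3/185 + 81*y^2, x^3 - 573*x^2/370 - 183*x*y^2/370 - 937*x*y/740 - 101*y^3/740 - y^2/4, x^2*y + 567*x^2/370 + 307*x*y^2/370 + 933*x*y/740 + 129*y^3/740 + y^2/4}; counting standard monomials gives mu = 8. Corank 2; j^3 = (2*x + y)*(3*x + y)^2 has shape L^2 M (L != M), so D-series; mu = 8 gives D_8.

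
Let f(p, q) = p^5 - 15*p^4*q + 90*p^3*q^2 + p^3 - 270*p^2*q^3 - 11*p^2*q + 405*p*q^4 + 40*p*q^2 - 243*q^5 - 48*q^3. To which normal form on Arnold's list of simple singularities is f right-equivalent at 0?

D6

The Hessian of f at 0 has rank 0. Corank 2; j^3 = (p - 4*q)^2*(p - 3*q) has shape L^2 M (L != M), so D-series; mu = 6 gives D_6.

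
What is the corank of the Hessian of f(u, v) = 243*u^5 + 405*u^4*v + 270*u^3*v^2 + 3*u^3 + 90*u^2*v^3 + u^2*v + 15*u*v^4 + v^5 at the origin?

The Hessian at 0 is [[0, 0], [0, 0]] of rank 0; hence corank 2.

2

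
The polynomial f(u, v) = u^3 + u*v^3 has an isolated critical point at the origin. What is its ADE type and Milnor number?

Type E_{7}, Milnor number mu = 7.

The Hessian of f at 0 has rank 0. Corank 2; j^3 = u^3 is a perfect cube, so E-series; the 4-jet and mu = 7 give E_7.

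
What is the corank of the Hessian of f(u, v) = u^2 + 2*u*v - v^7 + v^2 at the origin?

The Hessian at 0 is [[2, 2], [2, 2]] of rank 1; hence corank 1.

1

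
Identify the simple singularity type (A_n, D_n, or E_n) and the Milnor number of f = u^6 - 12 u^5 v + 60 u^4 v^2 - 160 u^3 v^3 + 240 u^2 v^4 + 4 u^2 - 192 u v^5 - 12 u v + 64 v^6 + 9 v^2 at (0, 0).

Type A5, Milnor number mu = 5.

The Hessian of f at 0 is [[8, -12], [-12, 18]] with rank 1, so corank 1. A Groebner basis of the Jacobian ideal J(f) in C{u,v} is {v^5, u - 3*v/2}; counting standard monomials gives mu = 5. Corank 1: A-series; mu = 5 gives A_5.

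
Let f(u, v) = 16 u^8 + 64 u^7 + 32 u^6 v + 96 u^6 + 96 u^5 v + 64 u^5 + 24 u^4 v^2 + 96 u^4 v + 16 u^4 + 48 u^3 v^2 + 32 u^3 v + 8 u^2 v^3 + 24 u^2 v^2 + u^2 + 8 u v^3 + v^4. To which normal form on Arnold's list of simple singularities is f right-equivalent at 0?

The Hessian of f at 0 is [[2, 0], [0, 0]] with rank 1, so corank 1. A Groebner basis of the Jacobian ideal J(f) in C{u,v} is {v^3, u}; counting standard monomials gives mu = 3. Corank 1: A-series; mu = 3 gives A_3.

A_{3}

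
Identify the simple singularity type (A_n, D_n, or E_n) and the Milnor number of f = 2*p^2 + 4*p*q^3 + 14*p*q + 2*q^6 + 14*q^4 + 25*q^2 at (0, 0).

Type A1, Milnor number mu = 1.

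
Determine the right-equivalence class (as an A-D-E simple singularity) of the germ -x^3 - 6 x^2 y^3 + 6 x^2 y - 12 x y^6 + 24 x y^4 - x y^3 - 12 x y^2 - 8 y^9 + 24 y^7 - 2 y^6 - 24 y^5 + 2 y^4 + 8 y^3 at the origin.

E_{7}

The Hessian of f at 0 has rank 0. Corank 2; j^3 = -(x - 2*y)^3 is a perfect cube, so E-series; the 4-jet and mu = 7 give E_7.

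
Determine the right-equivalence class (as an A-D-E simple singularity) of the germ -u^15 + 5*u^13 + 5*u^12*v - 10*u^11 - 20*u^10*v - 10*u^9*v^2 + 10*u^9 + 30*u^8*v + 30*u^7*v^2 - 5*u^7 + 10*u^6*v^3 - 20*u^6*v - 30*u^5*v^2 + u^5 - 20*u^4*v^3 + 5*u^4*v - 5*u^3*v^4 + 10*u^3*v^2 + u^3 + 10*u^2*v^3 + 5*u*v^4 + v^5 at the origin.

The Hessian of f at 0 is [[0, 0], [0, 0]] with rank 0, so corank 2. A Groebner basis of the Jacobian ideal J(f) in C{u,v} is {v^5, u*v^3 + v^4/4, u^2}; counting standard monomials gives mu = 8. Corank 2; j^3 = u^3 is a perfect cube, so E-series; the 5-jet and mu = 8 give E_8.

E_{8}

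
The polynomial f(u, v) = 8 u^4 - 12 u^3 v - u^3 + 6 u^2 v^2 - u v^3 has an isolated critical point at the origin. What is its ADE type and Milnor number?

The Hessian of f at 0 has rank 0. Corank 2; j^3 = -u^3 is a perfect cube, so E-series; the 4-jet and mu = 7 give E_7.

Type E_{7}, Milnor number mu = 7.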